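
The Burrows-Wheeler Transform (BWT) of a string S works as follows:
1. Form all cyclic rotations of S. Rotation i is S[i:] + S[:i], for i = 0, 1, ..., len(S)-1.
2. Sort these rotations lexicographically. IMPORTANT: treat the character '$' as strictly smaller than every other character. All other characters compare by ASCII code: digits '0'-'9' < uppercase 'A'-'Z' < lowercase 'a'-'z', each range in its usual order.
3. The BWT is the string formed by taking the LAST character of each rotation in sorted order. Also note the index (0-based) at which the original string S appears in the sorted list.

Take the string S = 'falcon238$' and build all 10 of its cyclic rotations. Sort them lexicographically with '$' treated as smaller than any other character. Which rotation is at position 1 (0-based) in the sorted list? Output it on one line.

All 10 rotations (rotation i = S[i:]+S[:i]):
  rot[0] = falcon238$
  rot[1] = alcon238$f
  rot[2] = lcon238$fa
  rot[3] = con238$fal
  rot[4] = on238$falc
  rot[5] = n238$falco
  rot[6] = 238$falcon
  rot[7] = 38$falcon2
  rot[8] = 8$falcon23
  rot[9] = $falcon238
Sorted (with $ < everything):
  sorted[0] = $falcon238
  sorted[1] = 238$falcon
  sorted[2] = 38$falcon2
  sorted[3] = 8$falcon23
  sorted[4] = alcon238$f
  sorted[5] = con238$fal
  sorted[6] = falcon238$
  sorted[7] = lcon238$fa
  sorted[8] = n238$falco
  sorted[9] = on238$falc
sorted[1] = 238$falcon

Answer: 238$falcon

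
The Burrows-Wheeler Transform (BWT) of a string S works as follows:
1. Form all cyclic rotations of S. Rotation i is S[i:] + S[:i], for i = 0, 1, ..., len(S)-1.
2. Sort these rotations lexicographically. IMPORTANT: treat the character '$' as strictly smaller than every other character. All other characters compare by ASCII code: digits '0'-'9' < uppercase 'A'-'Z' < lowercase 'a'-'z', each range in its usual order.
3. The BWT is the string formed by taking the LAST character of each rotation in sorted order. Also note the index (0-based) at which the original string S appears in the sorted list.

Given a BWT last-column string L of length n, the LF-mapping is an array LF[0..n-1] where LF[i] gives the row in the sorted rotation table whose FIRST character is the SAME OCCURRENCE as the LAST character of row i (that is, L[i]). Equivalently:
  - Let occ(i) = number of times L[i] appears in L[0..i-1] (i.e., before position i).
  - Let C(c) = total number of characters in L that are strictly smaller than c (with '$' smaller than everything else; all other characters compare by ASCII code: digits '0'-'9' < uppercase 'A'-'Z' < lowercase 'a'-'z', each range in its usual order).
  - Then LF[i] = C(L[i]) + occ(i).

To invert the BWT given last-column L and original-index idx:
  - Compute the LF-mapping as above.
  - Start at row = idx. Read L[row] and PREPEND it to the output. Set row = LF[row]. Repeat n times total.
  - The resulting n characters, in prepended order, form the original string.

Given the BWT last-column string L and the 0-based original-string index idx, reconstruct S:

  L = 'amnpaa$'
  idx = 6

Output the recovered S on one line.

LF mapping: 1 4 5 6 2 3 0
Walk LF starting at row 6, prepending L[row]:
  step 1: row=6, L[6]='$', prepend. Next row=LF[6]=0
  step 2: row=0, L[0]='a', prepend. Next row=LF[0]=1
  step 3: row=1, L[1]='m', prepend. Next row=LF[1]=4
  step 4: row=4, L[4]='a', prepend. Next row=LF[4]=2
  step 5: row=2, L[2]='n', prepend. Next row=LF[2]=5
  step 6: row=5, L[5]='a', prepend. Next row=LF[5]=3
  step 7: row=3, L[3]='p', prepend. Next row=LF[3]=6
Reversed output: panama$

Answer: panama$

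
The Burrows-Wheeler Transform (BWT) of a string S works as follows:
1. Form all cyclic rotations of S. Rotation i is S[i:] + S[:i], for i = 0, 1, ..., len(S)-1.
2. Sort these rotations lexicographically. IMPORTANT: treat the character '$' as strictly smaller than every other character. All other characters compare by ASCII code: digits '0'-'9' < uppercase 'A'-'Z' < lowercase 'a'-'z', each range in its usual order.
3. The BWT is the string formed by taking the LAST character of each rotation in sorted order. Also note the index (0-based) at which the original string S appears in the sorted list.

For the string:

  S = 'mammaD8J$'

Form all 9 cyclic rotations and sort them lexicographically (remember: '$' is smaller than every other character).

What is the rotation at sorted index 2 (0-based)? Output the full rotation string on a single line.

Answer: D8J$mamma

Derivation:
All 9 rotations (rotation i = S[i:]+S[:i]):
  rot[0] = mammaD8J$
  rot[1] = ammaD8J$m
  rot[2] = mmaD8J$ma
  rot[3] = maD8J$mam
  rot[4] = aD8J$mamm
  rot[5] = D8J$mamma
  rot[6] = 8J$mammaD
  rot[7] = J$mammaD8
  rot[8] = $mammaD8J
Sorted (with $ < everything):
  sorted[0] = $mammaD8J
  sorted[1] = 8J$mammaD
  sorted[2] = D8J$mamma
  sorted[3] = J$mammaD8
  sorted[4] = aD8J$mamm
  sorted[5] = ammaD8J$m
  sorted[6] = maD8J$mam
  sorted[7] = mammaD8J$
  sorted[8] = mmaD8J$ma
sorted[2] = D8J$mamma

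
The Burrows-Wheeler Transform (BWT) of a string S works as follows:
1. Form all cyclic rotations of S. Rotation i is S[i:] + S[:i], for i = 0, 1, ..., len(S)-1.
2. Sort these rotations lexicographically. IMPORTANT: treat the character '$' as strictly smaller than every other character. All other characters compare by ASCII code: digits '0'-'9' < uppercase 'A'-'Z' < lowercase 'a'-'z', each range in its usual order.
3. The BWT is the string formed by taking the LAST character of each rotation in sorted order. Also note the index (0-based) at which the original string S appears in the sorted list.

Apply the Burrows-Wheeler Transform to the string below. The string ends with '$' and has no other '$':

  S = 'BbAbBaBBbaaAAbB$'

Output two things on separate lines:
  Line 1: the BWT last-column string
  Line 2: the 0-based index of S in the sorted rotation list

All 16 rotations (rotation i = S[i:]+S[:i]):
  rot[0] = BbAbBaBBbaaAAbB$
  rot[1] = bAbBaBBbaaAAbB$B
  rot[2] = AbBaBBbaaAAbB$Bb
  rot[3] = bBaBBbaaAAbB$BbA
  rot[4] = BaBBbaaAAbB$BbAb
  rot[5] = aBBbaaAAbB$BbAbB
  rot[6] = BBbaaAAbB$BbAbBa
  rot[7] = BbaaAAbB$BbAbBaB
  rot[8] = baaAAbB$BbAbBaBB
  rot[9] = aaAAbB$BbAbBaBBb
  rot[10] = aAAbB$BbAbBaBBba
  rot[11] = AAbB$BbAbBaBBbaa
  rot[12] = AbB$BbAbBaBBbaaA
  rot[13] = bB$BbAbBaBBbaaAA
  rot[14] = B$BbAbBaBBbaaAAb
  rot[15] = $BbAbBaBBbaaAAbB
Sorted (with $ < everything):
  sorted[0] = $BbAbBaBBbaaAAbB  (last char: 'B')
  sorted[1] = AAbB$BbAbBaBBbaa  (last char: 'a')
  sorted[2] = AbB$BbAbBaBBbaaA  (last char: 'A')
  sorted[3] = AbBaBBbaaAAbB$Bb  (last char: 'b')
  sorted[4] = B$BbAbBaBBbaaAAb  (last char: 'b')
  sorted[5] = BBbaaAAbB$BbAbBa  (last char: 'a')
  sorted[6] = BaBBbaaAAbB$BbAb  (last char: 'b')
  sorted[7] = BbAbBaBBbaaAAbB$  (last char: '$')
  sorted[8] = BbaaAAbB$BbAbBaB  (last char: 'B')
  sorted[9] = aAAbB$BbAbBaBBba  (last char: 'a')
  sorted[10] = aBBbaaAAbB$BbAbB  (last char: 'B')
  sorted[11] = aaAAbB$BbAbBaBBb  (last char: 'b')
  sorted[12] = bAbBaBBbaaAAbB$B  (last char: 'B')
  sorted[13] = bB$BbAbBaBBbaaAA  (last char: 'A')
  sorted[14] = bBaBBbaaAAbB$BbA  (last char: 'A')
  sorted[15] = baaAAbB$BbAbBaBB  (last char: 'B')
Last column: BaAbbab$BaBbBAAB
Original string S is at sorted index 7

Answer: BaAbbab$BaBbBAAB
7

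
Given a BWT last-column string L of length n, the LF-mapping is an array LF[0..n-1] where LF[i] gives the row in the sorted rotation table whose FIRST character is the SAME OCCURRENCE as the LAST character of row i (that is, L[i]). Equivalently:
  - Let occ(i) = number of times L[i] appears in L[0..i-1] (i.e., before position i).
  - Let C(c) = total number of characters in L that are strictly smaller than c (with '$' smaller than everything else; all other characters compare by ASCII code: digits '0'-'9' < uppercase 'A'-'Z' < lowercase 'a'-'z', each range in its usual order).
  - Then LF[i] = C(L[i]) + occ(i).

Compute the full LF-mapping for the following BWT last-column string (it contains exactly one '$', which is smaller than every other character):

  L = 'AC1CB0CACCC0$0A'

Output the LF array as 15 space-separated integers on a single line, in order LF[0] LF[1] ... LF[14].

Char counts: '$':1, '0':3, '1':1, 'A':3, 'B':1, 'C':6
C (first-col start): C('$')=0, C('0')=1, C('1')=4, C('A')=5, C('B')=8, C('C')=9
L[0]='A': occ=0, LF[0]=C('A')+0=5+0=5
L[1]='C': occ=0, LF[1]=C('C')+0=9+0=9
L[2]='1': occ=0, LF[2]=C('1')+0=4+0=4
L[3]='C': occ=1, LF[3]=C('C')+1=9+1=10
L[4]='B': occ=0, LF[4]=C('B')+0=8+0=8
L[5]='0': occ=0, LF[5]=C('0')+0=1+0=1
L[6]='C': occ=2, LF[6]=C('C')+2=9+2=11
L[7]='A': occ=1, LF[7]=C('A')+1=5+1=6
L[8]='C': occ=3, LF[8]=C('C')+3=9+3=12
L[9]='C': occ=4, LF[9]=C('C')+4=9+4=13
L[10]='C': occ=5, LF[10]=C('C')+5=9+5=14
L[11]='0': occ=1, LF[11]=C('0')+1=1+1=2
L[12]='$': occ=0, LF[12]=C('$')+0=0+0=0
L[13]='0': occ=2, LF[13]=C('0')+2=1+2=3
L[14]='A': occ=2, LF[14]=C('A')+2=5+2=7

Answer: 5 9 4 10 8 1 11 6 12 13 14 2 0 3 7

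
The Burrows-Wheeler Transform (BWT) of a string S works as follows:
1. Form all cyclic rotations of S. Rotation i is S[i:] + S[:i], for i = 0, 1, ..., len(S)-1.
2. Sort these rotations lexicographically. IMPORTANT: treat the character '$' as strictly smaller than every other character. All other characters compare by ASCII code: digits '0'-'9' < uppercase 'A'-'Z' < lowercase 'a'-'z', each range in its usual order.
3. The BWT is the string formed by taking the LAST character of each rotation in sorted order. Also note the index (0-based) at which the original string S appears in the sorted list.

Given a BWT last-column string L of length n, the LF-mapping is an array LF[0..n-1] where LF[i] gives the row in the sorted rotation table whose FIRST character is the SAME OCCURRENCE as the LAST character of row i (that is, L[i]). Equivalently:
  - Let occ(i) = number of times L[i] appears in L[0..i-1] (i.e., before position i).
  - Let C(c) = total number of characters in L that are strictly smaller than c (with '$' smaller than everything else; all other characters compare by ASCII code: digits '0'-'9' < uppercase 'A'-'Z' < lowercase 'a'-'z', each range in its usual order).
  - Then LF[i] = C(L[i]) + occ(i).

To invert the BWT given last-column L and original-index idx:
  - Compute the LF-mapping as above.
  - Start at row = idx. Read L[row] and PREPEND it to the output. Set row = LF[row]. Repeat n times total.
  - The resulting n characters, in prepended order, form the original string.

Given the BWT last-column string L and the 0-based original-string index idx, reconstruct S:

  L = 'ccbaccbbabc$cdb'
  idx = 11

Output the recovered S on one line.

Answer: cbbdcccbbcabac$

Derivation:
LF mapping: 8 9 3 1 10 11 4 5 2 6 12 0 13 14 7
Walk LF starting at row 11, prepending L[row]:
  step 1: row=11, L[11]='$', prepend. Next row=LF[11]=0
  step 2: row=0, L[0]='c', prepend. Next row=LF[0]=8
  step 3: row=8, L[8]='a', prepend. Next row=LF[8]=2
  step 4: row=2, L[2]='b', prepend. Next row=LF[2]=3
  step 5: row=3, L[3]='a', prepend. Next row=LF[3]=1
  step 6: row=1, L[1]='c', prepend. Next row=LF[1]=9
  step 7: row=9, L[9]='b', prepend. Next row=LF[9]=6
  step 8: row=6, L[6]='b', prepend. Next row=LF[6]=4
  step 9: row=4, L[4]='c', prepend. Next row=LF[4]=10
  step 10: row=10, L[10]='c', prepend. Next row=LF[10]=12
  step 11: row=12, L[12]='c', prepend. Next row=LF[12]=13
  step 12: row=13, L[13]='d', prepend. Next row=LF[13]=14
  step 13: row=14, L[14]='b', prepend. Next row=LF[14]=7
  step 14: row=7, L[7]='b', prepend. Next row=LF[7]=5
  step 15: row=5, L[5]='c', prepend. Next row=LF[5]=11
Reversed output: cbbdcccbbcabac$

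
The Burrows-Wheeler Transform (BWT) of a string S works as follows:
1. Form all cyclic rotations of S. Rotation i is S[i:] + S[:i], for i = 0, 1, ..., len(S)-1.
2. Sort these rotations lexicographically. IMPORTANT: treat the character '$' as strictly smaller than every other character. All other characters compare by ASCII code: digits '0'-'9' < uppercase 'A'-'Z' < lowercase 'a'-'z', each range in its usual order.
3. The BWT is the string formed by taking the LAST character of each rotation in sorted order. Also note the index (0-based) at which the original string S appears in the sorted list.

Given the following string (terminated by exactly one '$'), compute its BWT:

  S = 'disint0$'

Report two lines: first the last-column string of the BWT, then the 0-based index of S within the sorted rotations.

All 8 rotations (rotation i = S[i:]+S[:i]):
  rot[0] = disint0$
  rot[1] = isint0$d
  rot[2] = sint0$di
  rot[3] = int0$dis
  rot[4] = nt0$disi
  rot[5] = t0$disin
  rot[6] = 0$disint
  rot[7] = $disint0
Sorted (with $ < everything):
  sorted[0] = $disint0  (last char: '0')
  sorted[1] = 0$disint  (last char: 't')
  sorted[2] = disint0$  (last char: '$')
  sorted[3] = int0$dis  (last char: 's')
  sorted[4] = isint0$d  (last char: 'd')
  sorted[5] = nt0$disi  (last char: 'i')
  sorted[6] = sint0$di  (last char: 'i')
  sorted[7] = t0$disin  (last char: 'n')
Last column: 0t$sdiin
Original string S is at sorted index 2

Answer: 0t$sdiin
2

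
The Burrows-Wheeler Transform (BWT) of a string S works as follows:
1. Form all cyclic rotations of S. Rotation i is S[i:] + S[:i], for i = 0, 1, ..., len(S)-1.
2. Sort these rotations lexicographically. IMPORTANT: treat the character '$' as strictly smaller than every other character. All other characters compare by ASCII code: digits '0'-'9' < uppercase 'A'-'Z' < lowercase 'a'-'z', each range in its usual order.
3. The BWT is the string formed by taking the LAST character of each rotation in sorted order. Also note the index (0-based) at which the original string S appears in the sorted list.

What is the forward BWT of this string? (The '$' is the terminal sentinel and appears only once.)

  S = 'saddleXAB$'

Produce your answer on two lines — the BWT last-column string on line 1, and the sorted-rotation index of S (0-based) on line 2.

All 10 rotations (rotation i = S[i:]+S[:i]):
  rot[0] = saddleXAB$
  rot[1] = addleXAB$s
  rot[2] = ddleXAB$sa
  rot[3] = dleXAB$sad
  rot[4] = leXAB$sadd
  rot[5] = eXAB$saddl
  rot[6] = XAB$saddle
  rot[7] = AB$saddleX
  rot[8] = B$saddleXA
  rot[9] = $saddleXAB
Sorted (with $ < everything):
  sorted[0] = $saddleXAB  (last char: 'B')
  sorted[1] = AB$saddleX  (last char: 'X')
  sorted[2] = B$saddleXA  (last char: 'A')
  sorted[3] = XAB$saddle  (last char: 'e')
  sorted[4] = addleXAB$s  (last char: 's')
  sorted[5] = ddleXAB$sa  (last char: 'a')
  sorted[6] = dleXAB$sad  (last char: 'd')
  sorted[7] = eXAB$saddl  (last char: 'l')
  sorted[8] = leXAB$sadd  (last char: 'd')
  sorted[9] = saddleXAB$  (last char: '$')
Last column: BXAesadld$
Original string S is at sorted index 9

Answer: BXAesadld$
9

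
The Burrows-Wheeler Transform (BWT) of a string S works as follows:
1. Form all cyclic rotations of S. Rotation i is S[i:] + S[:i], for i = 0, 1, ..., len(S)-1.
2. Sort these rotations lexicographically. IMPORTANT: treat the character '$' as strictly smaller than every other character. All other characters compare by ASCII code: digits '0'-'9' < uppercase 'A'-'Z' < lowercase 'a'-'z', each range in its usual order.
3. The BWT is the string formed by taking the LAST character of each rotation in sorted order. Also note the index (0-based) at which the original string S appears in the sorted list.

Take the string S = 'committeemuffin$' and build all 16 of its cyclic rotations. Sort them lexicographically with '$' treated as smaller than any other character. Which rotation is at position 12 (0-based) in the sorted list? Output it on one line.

All 16 rotations (rotation i = S[i:]+S[:i]):
  rot[0] = committeemuffin$
  rot[1] = ommitteemuffin$c
  rot[2] = mmitteemuffin$co
  rot[3] = mitteemuffin$com
  rot[4] = itteemuffin$comm
  rot[5] = tteemuffin$commi
  rot[6] = teemuffin$commit
  rot[7] = eemuffin$committ
  rot[8] = emuffin$committe
  rot[9] = muffin$committee
  rot[10] = uffin$committeem
  rot[11] = ffin$committeemu
  rot[12] = fin$committeemuf
  rot[13] = in$committeemuff
  rot[14] = n$committeemuffi
  rot[15] = $committeemuffin
Sorted (with $ < everything):
  sorted[0] = $committeemuffin
  sorted[1] = committeemuffin$
  sorted[2] = eemuffin$committ
  sorted[3] = emuffin$committe
  sorted[4] = ffin$committeemu
  sorted[5] = fin$committeemuf
  sorted[6] = in$committeemuff
  sorted[7] = itteemuffin$comm
  sorted[8] = mitteemuffin$com
  sorted[9] = mmitteemuffin$co
  sorted[10] = muffin$committee
  sorted[11] = n$committeemuffi
  sorted[12] = ommitteemuffin$c
  sorted[13] = teemuffin$commit
  sorted[14] = tteemuffin$commi
  sorted[15] = uffin$committeem
sorted[12] = ommitteemuffin$c

Answer: ommitteemuffin$c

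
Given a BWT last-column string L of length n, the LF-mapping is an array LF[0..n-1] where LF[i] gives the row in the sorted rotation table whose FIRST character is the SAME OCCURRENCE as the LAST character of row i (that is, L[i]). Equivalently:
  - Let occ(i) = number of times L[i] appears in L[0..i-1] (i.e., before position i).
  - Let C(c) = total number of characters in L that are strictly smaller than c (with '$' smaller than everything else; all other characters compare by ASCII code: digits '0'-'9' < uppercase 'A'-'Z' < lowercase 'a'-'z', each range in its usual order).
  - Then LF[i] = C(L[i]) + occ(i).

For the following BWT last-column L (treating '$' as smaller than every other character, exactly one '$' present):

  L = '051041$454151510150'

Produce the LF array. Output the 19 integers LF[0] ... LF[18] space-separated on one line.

Char counts: '$':1, '0':4, '1':6, '4':3, '5':5
C (first-col start): C('$')=0, C('0')=1, C('1')=5, C('4')=11, C('5')=14
L[0]='0': occ=0, LF[0]=C('0')+0=1+0=1
L[1]='5': occ=0, LF[1]=C('5')+0=14+0=14
L[2]='1': occ=0, LF[2]=C('1')+0=5+0=5
L[3]='0': occ=1, LF[3]=C('0')+1=1+1=2
L[4]='4': occ=0, LF[4]=C('4')+0=11+0=11
L[5]='1': occ=1, LF[5]=C('1')+1=5+1=6
L[6]='$': occ=0, LF[6]=C('$')+0=0+0=0
L[7]='4': occ=1, LF[7]=C('4')+1=11+1=12
L[8]='5': occ=1, LF[8]=C('5')+1=14+1=15
L[9]='4': occ=2, LF[9]=C('4')+2=11+2=13
L[10]='1': occ=2, LF[10]=C('1')+2=5+2=7
L[11]='5': occ=2, LF[11]=C('5')+2=14+2=16
L[12]='1': occ=3, LF[12]=C('1')+3=5+3=8
L[13]='5': occ=3, LF[13]=C('5')+3=14+3=17
L[14]='1': occ=4, LF[14]=C('1')+4=5+4=9
L[15]='0': occ=2, LF[15]=C('0')+2=1+2=3
L[16]='1': occ=5, LF[16]=C('1')+5=5+5=10
L[17]='5': occ=4, LF[17]=C('5')+4=14+4=18
L[18]='0': occ=3, LF[18]=C('0')+3=1+3=4

Answer: 1 14 5 2 11 6 0 12 15 13 7 16 8 17 9 3 10 18 4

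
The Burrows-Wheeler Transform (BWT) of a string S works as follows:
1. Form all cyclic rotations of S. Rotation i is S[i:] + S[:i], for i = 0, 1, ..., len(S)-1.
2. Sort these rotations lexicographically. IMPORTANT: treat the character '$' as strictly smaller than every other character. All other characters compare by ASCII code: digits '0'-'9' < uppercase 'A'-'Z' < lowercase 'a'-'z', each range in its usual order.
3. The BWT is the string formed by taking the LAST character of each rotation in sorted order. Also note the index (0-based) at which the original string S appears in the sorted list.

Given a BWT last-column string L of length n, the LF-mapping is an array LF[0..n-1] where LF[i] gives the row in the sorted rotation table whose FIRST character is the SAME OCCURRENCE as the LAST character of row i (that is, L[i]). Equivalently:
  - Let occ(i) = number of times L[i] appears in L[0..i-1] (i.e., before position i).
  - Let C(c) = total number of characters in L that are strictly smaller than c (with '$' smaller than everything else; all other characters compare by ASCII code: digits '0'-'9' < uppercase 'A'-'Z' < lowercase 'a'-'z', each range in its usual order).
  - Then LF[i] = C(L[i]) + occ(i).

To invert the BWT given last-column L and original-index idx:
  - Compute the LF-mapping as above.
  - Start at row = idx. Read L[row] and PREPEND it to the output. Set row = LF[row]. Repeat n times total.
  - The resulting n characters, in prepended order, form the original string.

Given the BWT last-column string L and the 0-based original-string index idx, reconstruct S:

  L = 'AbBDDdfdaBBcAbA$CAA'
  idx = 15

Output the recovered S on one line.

LF mapping: 1 13 6 10 11 16 18 17 12 7 8 15 2 14 3 0 9 4 5
Walk LF starting at row 15, prepending L[row]:
  step 1: row=15, L[15]='$', prepend. Next row=LF[15]=0
  step 2: row=0, L[0]='A', prepend. Next row=LF[0]=1
  step 3: row=1, L[1]='b', prepend. Next row=LF[1]=13
  step 4: row=13, L[13]='b', prepend. Next row=LF[13]=14
  step 5: row=14, L[14]='A', prepend. Next row=LF[14]=3
  step 6: row=3, L[3]='D', prepend. Next row=LF[3]=10
  step 7: row=10, L[10]='B', prepend. Next row=LF[10]=8
  step 8: row=8, L[8]='a', prepend. Next row=LF[8]=12
  step 9: row=12, L[12]='A', prepend. Next row=LF[12]=2
  step 10: row=2, L[2]='B', prepend. Next row=LF[2]=6
  step 11: row=6, L[6]='f', prepend. Next row=LF[6]=18
  step 12: row=18, L[18]='A', prepend. Next row=LF[18]=5
  step 13: row=5, L[5]='d', prepend. Next row=LF[5]=16
  step 14: row=16, L[16]='C', prepend. Next row=LF[16]=9
  step 15: row=9, L[9]='B', prepend. Next row=LF[9]=7
  step 16: row=7, L[7]='d', prepend. Next row=LF[7]=17
  step 17: row=17, L[17]='A', prepend. Next row=LF[17]=4
  step 18: row=4, L[4]='D', prepend. Next row=LF[4]=11
  step 19: row=11, L[11]='c', prepend. Next row=LF[11]=15
Reversed output: cDAdBCdAfBAaBDAbbA$

Answer: cDAdBCdAfBAaBDAbbA$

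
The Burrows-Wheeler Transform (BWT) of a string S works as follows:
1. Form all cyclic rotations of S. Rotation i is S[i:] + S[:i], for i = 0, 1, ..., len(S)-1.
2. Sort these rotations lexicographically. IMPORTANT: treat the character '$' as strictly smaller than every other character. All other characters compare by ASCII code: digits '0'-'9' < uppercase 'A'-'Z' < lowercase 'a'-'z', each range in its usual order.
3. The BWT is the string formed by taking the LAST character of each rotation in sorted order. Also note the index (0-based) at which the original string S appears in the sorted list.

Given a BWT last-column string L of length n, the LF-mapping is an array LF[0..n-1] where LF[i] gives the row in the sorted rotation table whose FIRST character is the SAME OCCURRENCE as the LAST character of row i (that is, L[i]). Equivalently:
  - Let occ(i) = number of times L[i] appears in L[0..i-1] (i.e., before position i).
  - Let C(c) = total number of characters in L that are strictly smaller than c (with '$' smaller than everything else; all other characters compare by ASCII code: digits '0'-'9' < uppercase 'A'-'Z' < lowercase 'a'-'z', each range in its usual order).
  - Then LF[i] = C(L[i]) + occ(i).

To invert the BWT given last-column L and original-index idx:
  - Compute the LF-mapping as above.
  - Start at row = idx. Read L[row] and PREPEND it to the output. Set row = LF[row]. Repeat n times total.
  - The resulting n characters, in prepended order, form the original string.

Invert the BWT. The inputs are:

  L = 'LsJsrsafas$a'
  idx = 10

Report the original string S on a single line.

LF mapping: 2 8 1 9 7 10 3 6 4 11 0 5
Walk LF starting at row 10, prepending L[row]:
  step 1: row=10, L[10]='$', prepend. Next row=LF[10]=0
  step 2: row=0, L[0]='L', prepend. Next row=LF[0]=2
  step 3: row=2, L[2]='J', prepend. Next row=LF[2]=1
  step 4: row=1, L[1]='s', prepend. Next row=LF[1]=8
  step 5: row=8, L[8]='a', prepend. Next row=LF[8]=4
  step 6: row=4, L[4]='r', prepend. Next row=LF[4]=7
  step 7: row=7, L[7]='f', prepend. Next row=LF[7]=6
  step 8: row=6, L[6]='a', prepend. Next row=LF[6]=3
  step 9: row=3, L[3]='s', prepend. Next row=LF[3]=9
  step 10: row=9, L[9]='s', prepend. Next row=LF[9]=11
  step 11: row=11, L[11]='a', prepend. Next row=LF[11]=5
  step 12: row=5, L[5]='s', prepend. Next row=LF[5]=10
Reversed output: sassafrasJL$

Answer: sassafrasJL$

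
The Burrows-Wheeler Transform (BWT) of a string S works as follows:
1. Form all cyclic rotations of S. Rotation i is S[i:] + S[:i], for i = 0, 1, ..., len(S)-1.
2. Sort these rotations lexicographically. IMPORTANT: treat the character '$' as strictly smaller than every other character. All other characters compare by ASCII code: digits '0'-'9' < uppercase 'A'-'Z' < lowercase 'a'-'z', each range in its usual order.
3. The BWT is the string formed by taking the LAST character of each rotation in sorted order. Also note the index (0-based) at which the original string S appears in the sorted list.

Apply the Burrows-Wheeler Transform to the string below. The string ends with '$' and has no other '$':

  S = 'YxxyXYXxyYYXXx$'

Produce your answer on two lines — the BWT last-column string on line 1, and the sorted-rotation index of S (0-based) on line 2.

Answer: xYyXYYXy$XYxXxx
8

Derivation:
All 15 rotations (rotation i = S[i:]+S[:i]):
  rot[0] = YxxyXYXxyYYXXx$
  rot[1] = xxyXYXxyYYXXx$Y
  rot[2] = xyXYXxyYYXXx$Yx
  rot[3] = yXYXxyYYXXx$Yxx
  rot[4] = XYXxyYYXXx$Yxxy
  rot[5] = YXxyYYXXx$YxxyX
  rot[6] = XxyYYXXx$YxxyXY
  rot[7] = xyYYXXx$YxxyXYX
  rot[8] = yYYXXx$YxxyXYXx
  rot[9] = YYXXx$YxxyXYXxy
  rot[10] = YXXx$YxxyXYXxyY
  rot[11] = XXx$YxxyXYXxyYY
  rot[12] = Xx$YxxyXYXxyYYX
  rot[13] = x$YxxyXYXxyYYXX
  rot[14] = $YxxyXYXxyYYXXx
Sorted (with $ < everything):
  sorted[0] = $YxxyXYXxyYYXXx  (last char: 'x')
  sorted[1] = XXx$YxxyXYXxyYY  (last char: 'Y')
  sorted[2] = XYXxyYYXXx$Yxxy  (last char: 'y')
  sorted[3] = Xx$YxxyXYXxyYYX  (last char: 'X')
  sorted[4] = XxyYYXXx$YxxyXY  (last char: 'Y')
  sorted[5] = YXXx$YxxyXYXxyY  (last char: 'Y')
  sorted[6] = YXxyYYXXx$YxxyX  (last char: 'X')
  sorted[7] = YYXXx$YxxyXYXxy  (last char: 'y')
  sorted[8] = YxxyXYXxyYYXXx$  (last char: '$')
  sorted[9] = x$YxxyXYXxyYYXX  (last char: 'X')
  sorted[10] = xxyXYXxyYYXXx$Y  (last char: 'Y')
  sorted[11] = xyXYXxyYYXXx$Yx  (last char: 'x')
  sorted[12] = xyYYXXx$YxxyXYX  (last char: 'X')
  sorted[13] = yXYXxyYYXXx$Yxx  (last char: 'x')
  sorted[14] = yYYXXx$YxxyXYXx  (last char: 'x')
Last column: xYyXYYXy$XYxXxx
Original string S is at sorted index 8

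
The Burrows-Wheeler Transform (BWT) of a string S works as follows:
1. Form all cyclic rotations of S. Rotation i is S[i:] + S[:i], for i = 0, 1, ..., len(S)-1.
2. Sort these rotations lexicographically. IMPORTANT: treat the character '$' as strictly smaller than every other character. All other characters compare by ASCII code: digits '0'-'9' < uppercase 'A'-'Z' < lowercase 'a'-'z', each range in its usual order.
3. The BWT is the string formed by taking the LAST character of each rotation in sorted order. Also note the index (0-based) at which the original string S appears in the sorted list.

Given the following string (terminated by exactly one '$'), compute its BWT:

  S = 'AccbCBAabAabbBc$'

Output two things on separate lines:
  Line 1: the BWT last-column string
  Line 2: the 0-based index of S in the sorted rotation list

All 16 rotations (rotation i = S[i:]+S[:i]):
  rot[0] = AccbCBAabAabbBc$
  rot[1] = ccbCBAabAabbBc$A
  rot[2] = cbCBAabAabbBc$Ac
  rot[3] = bCBAabAabbBc$Acc
  rot[4] = CBAabAabbBc$Accb
  rot[5] = BAabAabbBc$AccbC
  rot[6] = AabAabbBc$AccbCB
  rot[7] = abAabbBc$AccbCBA
  rot[8] = bAabbBc$AccbCBAa
  rot[9] = AabbBc$AccbCBAab
  rot[10] = abbBc$AccbCBAabA
  rot[11] = bbBc$AccbCBAabAa
  rot[12] = bBc$AccbCBAabAab
  rot[13] = Bc$AccbCBAabAabb
  rot[14] = c$AccbCBAabAabbB
  rot[15] = $AccbCBAabAabbBc
Sorted (with $ < everything):
  sorted[0] = $AccbCBAabAabbBc  (last char: 'c')
  sorted[1] = AabAabbBc$AccbCB  (last char: 'B')
  sorted[2] = AabbBc$AccbCBAab  (last char: 'b')
  sorted[3] = AccbCBAabAabbBc$  (last char: '$')
  sorted[4] = BAabAabbBc$AccbC  (last char: 'C')
  sorted[5] = Bc$AccbCBAabAabb  (last char: 'b')
  sorted[6] = CBAabAabbBc$Accb  (last char: 'b')
  sorted[7] = abAabbBc$AccbCBA  (last char: 'A')
  sorted[8] = abbBc$AccbCBAabA  (last char: 'A')
  sorted[9] = bAabbBc$AccbCBAa  (last char: 'a')
  sorted[10] = bBc$AccbCBAabAab  (last char: 'b')
  sorted[11] = bCBAabAabbBc$Acc  (last char: 'c')
  sorted[12] = bbBc$AccbCBAabAa  (last char: 'a')
  sorted[13] = c$AccbCBAabAabbB  (last char: 'B')
  sorted[14] = cbCBAabAabbBc$Ac  (last char: 'c')
  sorted[15] = ccbCBAabAabbBc$A  (last char: 'A')
Last column: cBb$CbbAAabcaBcA
Original string S is at sorted index 3

Answer: cBb$CbbAAabcaBcA
3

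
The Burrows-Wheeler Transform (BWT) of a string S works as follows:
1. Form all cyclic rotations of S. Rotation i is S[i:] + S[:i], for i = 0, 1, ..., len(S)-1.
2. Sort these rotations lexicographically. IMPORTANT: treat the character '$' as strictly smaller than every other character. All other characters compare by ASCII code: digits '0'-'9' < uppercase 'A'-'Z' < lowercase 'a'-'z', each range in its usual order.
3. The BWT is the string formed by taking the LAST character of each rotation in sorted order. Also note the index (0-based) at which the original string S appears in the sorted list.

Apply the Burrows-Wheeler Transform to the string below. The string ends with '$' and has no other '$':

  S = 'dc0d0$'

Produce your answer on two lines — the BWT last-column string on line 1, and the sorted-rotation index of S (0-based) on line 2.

All 6 rotations (rotation i = S[i:]+S[:i]):
  rot[0] = dc0d0$
  rot[1] = c0d0$d
  rot[2] = 0d0$dc
  rot[3] = d0$dc0
  rot[4] = 0$dc0d
  rot[5] = $dc0d0
Sorted (with $ < everything):
  sorted[0] = $dc0d0  (last char: '0')
  sorted[1] = 0$dc0d  (last char: 'd')
  sorted[2] = 0d0$dc  (last char: 'c')
  sorted[3] = c0d0$d  (last char: 'd')
  sorted[4] = d0$dc0  (last char: '0')
  sorted[5] = dc0d0$  (last char: '$')
Last column: 0dcd0$
Original string S is at sorted index 5

Answer: 0dcd0$
5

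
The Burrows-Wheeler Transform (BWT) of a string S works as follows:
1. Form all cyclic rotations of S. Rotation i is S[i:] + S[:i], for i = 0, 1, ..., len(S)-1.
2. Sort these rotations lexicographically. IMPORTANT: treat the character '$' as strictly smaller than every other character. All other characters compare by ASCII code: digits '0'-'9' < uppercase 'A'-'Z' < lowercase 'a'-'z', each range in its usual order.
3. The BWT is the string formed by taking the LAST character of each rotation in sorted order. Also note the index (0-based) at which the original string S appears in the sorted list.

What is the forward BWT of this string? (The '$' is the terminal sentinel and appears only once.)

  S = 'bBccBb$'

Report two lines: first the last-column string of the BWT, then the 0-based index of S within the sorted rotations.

All 7 rotations (rotation i = S[i:]+S[:i]):
  rot[0] = bBccBb$
  rot[1] = BccBb$b
  rot[2] = ccBb$bB
  rot[3] = cBb$bBc
  rot[4] = Bb$bBcc
  rot[5] = b$bBccB
  rot[6] = $bBccBb
Sorted (with $ < everything):
  sorted[0] = $bBccBb  (last char: 'b')
  sorted[1] = Bb$bBcc  (last char: 'c')
  sorted[2] = BccBb$b  (last char: 'b')
  sorted[3] = b$bBccB  (last char: 'B')
  sorted[4] = bBccBb$  (last char: '$')
  sorted[5] = cBb$bBc  (last char: 'c')
  sorted[6] = ccBb$bB  (last char: 'B')
Last column: bcbB$cB
Original string S is at sorted index 4

Answer: bcbB$cB
4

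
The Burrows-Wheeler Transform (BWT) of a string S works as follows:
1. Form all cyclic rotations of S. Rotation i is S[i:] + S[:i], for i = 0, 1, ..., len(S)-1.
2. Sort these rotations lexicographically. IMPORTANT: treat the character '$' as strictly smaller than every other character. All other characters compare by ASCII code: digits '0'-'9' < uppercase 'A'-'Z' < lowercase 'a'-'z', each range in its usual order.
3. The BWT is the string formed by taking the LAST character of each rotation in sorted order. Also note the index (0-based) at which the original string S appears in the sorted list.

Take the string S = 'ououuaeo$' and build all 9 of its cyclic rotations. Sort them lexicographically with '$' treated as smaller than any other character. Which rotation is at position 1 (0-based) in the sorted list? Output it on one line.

Answer: aeo$ououu

Derivation:
All 9 rotations (rotation i = S[i:]+S[:i]):
  rot[0] = ououuaeo$
  rot[1] = uouuaeo$o
  rot[2] = ouuaeo$ou
  rot[3] = uuaeo$ouo
  rot[4] = uaeo$ouou
  rot[5] = aeo$ououu
  rot[6] = eo$ououua
  rot[7] = o$ououuae
  rot[8] = $ououuaeo
Sorted (with $ < everything):
  sorted[0] = $ououuaeo
  sorted[1] = aeo$ououu
  sorted[2] = eo$ououua
  sorted[3] = o$ououuae
  sorted[4] = ououuaeo$
  sorted[5] = ouuaeo$ou
  sorted[6] = uaeo$ouou
  sorted[7] = uouuaeo$o
  sorted[8] = uuaeo$ouo
sorted[1] = aeo$ououu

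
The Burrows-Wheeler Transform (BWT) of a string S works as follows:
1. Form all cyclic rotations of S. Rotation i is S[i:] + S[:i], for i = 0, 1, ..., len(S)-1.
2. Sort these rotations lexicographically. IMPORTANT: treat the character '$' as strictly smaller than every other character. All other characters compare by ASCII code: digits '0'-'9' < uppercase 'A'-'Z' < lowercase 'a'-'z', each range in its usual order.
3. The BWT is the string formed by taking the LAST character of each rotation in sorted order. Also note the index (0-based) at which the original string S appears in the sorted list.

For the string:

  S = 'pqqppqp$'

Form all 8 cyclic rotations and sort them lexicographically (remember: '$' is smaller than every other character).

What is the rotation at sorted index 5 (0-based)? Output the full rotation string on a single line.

Answer: qp$pqqpp

Derivation:
All 8 rotations (rotation i = S[i:]+S[:i]):
  rot[0] = pqqppqp$
  rot[1] = qqppqp$p
  rot[2] = qppqp$pq
  rot[3] = ppqp$pqq
  rot[4] = pqp$pqqp
  rot[5] = qp$pqqpp
  rot[6] = p$pqqppq
  rot[7] = $pqqppqp
Sorted (with $ < everything):
  sorted[0] = $pqqppqp
  sorted[1] = p$pqqppq
  sorted[2] = ppqp$pqq
  sorted[3] = pqp$pqqp
  sorted[4] = pqqppqp$
  sorted[5] = qp$pqqpp
  sorted[6] = qppqp$pq
  sorted[7] = qqppqp$p
sorted[5] = qp$pqqpp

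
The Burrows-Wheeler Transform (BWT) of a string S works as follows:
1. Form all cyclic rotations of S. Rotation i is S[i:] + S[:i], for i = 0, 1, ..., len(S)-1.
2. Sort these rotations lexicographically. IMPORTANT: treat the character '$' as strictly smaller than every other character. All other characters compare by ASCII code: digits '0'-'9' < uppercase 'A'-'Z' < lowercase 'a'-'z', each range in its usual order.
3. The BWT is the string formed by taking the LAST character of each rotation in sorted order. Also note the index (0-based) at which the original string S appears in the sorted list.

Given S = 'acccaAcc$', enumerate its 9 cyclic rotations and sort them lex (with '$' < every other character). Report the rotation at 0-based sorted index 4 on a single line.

Answer: c$acccaAc

Derivation:
All 9 rotations (rotation i = S[i:]+S[:i]):
  rot[0] = acccaAcc$
  rot[1] = cccaAcc$a
  rot[2] = ccaAcc$ac
  rot[3] = caAcc$acc
  rot[4] = aAcc$accc
  rot[5] = Acc$accca
  rot[6] = cc$acccaA
  rot[7] = c$acccaAc
  rot[8] = $acccaAcc
Sorted (with $ < everything):
  sorted[0] = $acccaAcc
  sorted[1] = Acc$accca
  sorted[2] = aAcc$accc
  sorted[3] = acccaAcc$
  sorted[4] = c$acccaAc
  sorted[5] = caAcc$acc
  sorted[6] = cc$acccaA
  sorted[7] = ccaAcc$ac
  sorted[8] = cccaAcc$a
sorted[4] = c$acccaAc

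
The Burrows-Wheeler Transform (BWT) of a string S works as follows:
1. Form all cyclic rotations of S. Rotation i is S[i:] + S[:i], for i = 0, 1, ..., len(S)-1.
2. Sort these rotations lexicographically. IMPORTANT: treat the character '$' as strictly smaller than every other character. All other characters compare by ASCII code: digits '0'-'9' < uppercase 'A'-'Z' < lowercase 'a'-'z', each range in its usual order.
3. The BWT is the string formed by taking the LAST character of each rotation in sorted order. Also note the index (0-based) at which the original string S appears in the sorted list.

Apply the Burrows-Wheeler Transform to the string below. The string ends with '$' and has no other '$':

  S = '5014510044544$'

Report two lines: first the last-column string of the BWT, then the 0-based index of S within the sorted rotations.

Answer: 41505045014$44
11

Derivation:
All 14 rotations (rotation i = S[i:]+S[:i]):
  rot[0] = 5014510044544$
  rot[1] = 014510044544$5
  rot[2] = 14510044544$50
  rot[3] = 4510044544$501
  rot[4] = 510044544$5014
  rot[5] = 10044544$50145
  rot[6] = 0044544$501451
  rot[7] = 044544$5014510
  rot[8] = 44544$50145100
  rot[9] = 4544$501451004
  rot[10] = 544$5014510044
  rot[11] = 44$50145100445
  rot[12] = 4$501451004454
  rot[13] = $5014510044544
Sorted (with $ < everything):
  sorted[0] = $5014510044544  (last char: '4')
  sorted[1] = 0044544$501451  (last char: '1')
  sorted[2] = 014510044544$5  (last char: '5')
  sorted[3] = 044544$5014510  (last char: '0')
  sorted[4] = 10044544$50145  (last char: '5')
  sorted[5] = 14510044544$50  (last char: '0')
  sorted[6] = 4$501451004454  (last char: '4')
  sorted[7] = 44$50145100445  (last char: '5')
  sorted[8] = 44544$50145100  (last char: '0')
  sorted[9] = 4510044544$501  (last char: '1')
  sorted[10] = 4544$501451004  (last char: '4')
  sorted[11] = 5014510044544$  (last char: '$')
  sorted[12] = 510044544$5014  (last char: '4')
  sorted[13] = 544$5014510044  (last char: '4')
Last column: 41505045014$44
Original string S is at sorted index 11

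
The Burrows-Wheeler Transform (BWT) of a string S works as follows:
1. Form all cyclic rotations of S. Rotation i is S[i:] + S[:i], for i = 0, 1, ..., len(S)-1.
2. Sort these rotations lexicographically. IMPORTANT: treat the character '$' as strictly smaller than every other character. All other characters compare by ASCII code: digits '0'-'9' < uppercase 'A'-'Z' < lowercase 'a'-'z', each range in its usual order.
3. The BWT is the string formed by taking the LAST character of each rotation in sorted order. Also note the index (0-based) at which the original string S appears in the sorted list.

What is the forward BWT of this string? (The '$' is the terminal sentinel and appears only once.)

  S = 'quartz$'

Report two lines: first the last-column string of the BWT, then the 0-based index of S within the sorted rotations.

All 7 rotations (rotation i = S[i:]+S[:i]):
  rot[0] = quartz$
  rot[1] = uartz$q
  rot[2] = artz$qu
  rot[3] = rtz$qua
  rot[4] = tz$quar
  rot[5] = z$quart
  rot[6] = $quartz
Sorted (with $ < everything):
  sorted[0] = $quartz  (last char: 'z')
  sorted[1] = artz$qu  (last char: 'u')
  sorted[2] = quartz$  (last char: '$')
  sorted[3] = rtz$qua  (last char: 'a')
  sorted[4] = tz$quar  (last char: 'r')
  sorted[5] = uartz$q  (last char: 'q')
  sorted[6] = z$quart  (last char: 't')
Last column: zu$arqt
Original string S is at sorted index 2

Answer: zu$arqt
2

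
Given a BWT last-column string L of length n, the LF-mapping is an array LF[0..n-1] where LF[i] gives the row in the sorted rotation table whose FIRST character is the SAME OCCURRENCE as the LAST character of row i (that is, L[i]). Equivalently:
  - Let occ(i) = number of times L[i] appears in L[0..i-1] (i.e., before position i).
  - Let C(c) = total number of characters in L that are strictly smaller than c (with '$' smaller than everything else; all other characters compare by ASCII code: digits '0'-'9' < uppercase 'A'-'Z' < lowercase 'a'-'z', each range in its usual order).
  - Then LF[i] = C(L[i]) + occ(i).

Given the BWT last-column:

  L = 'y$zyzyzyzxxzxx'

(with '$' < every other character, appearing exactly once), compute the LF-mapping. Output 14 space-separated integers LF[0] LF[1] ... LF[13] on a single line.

Answer: 5 0 9 6 10 7 11 8 12 1 2 13 3 4

Derivation:
Char counts: '$':1, 'x':4, 'y':4, 'z':5
C (first-col start): C('$')=0, C('x')=1, C('y')=5, C('z')=9
L[0]='y': occ=0, LF[0]=C('y')+0=5+0=5
L[1]='$': occ=0, LF[1]=C('$')+0=0+0=0
L[2]='z': occ=0, LF[2]=C('z')+0=9+0=9
L[3]='y': occ=1, LF[3]=C('y')+1=5+1=6
L[4]='z': occ=1, LF[4]=C('z')+1=9+1=10
L[5]='y': occ=2, LF[5]=C('y')+2=5+2=7
L[6]='z': occ=2, LF[6]=C('z')+2=9+2=11
L[7]='y': occ=3, LF[7]=C('y')+3=5+3=8
L[8]='z': occ=3, LF[8]=C('z')+3=9+3=12
L[9]='x': occ=0, LF[9]=C('x')+0=1+0=1
L[10]='x': occ=1, LF[10]=C('x')+1=1+1=2
L[11]='z': occ=4, LF[11]=C('z')+4=9+4=13
L[12]='x': occ=2, LF[12]=C('x')+2=1+2=3
L[13]='x': occ=3, LF[13]=C('x')+3=1+3=4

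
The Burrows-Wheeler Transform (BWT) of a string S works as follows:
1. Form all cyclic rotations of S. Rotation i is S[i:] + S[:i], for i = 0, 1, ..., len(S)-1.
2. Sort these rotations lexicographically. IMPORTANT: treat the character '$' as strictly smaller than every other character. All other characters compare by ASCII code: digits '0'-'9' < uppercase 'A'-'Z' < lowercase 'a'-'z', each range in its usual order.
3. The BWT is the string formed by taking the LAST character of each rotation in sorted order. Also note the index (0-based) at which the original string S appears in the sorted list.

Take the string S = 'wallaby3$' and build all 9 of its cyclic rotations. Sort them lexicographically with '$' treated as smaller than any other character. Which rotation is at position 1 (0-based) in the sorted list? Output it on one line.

All 9 rotations (rotation i = S[i:]+S[:i]):
  rot[0] = wallaby3$
  rot[1] = allaby3$w
  rot[2] = llaby3$wa
  rot[3] = laby3$wal
  rot[4] = aby3$wall
  rot[5] = by3$walla
  rot[6] = y3$wallab
  rot[7] = 3$wallaby
  rot[8] = $wallaby3
Sorted (with $ < everything):
  sorted[0] = $wallaby3
  sorted[1] = 3$wallaby
  sorted[2] = aby3$wall
  sorted[3] = allaby3$w
  sorted[4] = by3$walla
  sorted[5] = laby3$wal
  sorted[6] = llaby3$wa
  sorted[7] = wallaby3$
  sorted[8] = y3$wallab
sorted[1] = 3$wallaby

Answer: 3$wallaby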